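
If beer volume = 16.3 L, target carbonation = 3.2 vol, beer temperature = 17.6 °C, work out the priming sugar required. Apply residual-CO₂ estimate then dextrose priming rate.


residual = 14.695·(0.01821 + 0.09011·e^(−0.04·T));  sugar = (target − residual)·4.0·V
residual = 14.695·(0.01821 + 0.09011·e^(−0.04·17.6)) = 0.9225
sugar = (3.2 − 0.9225)·4.0·16.3

148.4909 g


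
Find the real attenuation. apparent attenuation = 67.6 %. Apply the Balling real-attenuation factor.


RA = AA · 0.8192
RA = 67.6 · 0.8192

55.3779 %


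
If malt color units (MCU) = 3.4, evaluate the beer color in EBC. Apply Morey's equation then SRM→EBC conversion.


SRM = 1.4922·MCU^0.6859;  EBC = SRM·1.97
SRM = 1.4922·3.4^0.6859 = 3.4544
EBC = 3.4544·1.97

6.8051 EBC


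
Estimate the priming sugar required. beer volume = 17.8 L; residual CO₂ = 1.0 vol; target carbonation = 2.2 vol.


sugar = (target − residual)·4.0·V
sugar = (2.2 − 1.0)·4.0·17.8

85.4400 g


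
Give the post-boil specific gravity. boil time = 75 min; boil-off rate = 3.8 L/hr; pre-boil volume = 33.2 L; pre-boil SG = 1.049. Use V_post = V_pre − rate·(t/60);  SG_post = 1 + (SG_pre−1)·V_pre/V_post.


V_post = 33.2 − 3.8·(75/60) = 28.4500
SG_post = 1 + (1.049 − 1)·33.2/28.4500

1.0572


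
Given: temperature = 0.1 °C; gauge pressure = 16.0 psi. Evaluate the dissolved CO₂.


vols = (P + 14.695)·(0.01821 + 0.09011·e^(−0.04·T))
vols = (16.0 + 14.695)·(0.01821 + 0.09011·e^(−0.04·0.1))

3.3138 volumes


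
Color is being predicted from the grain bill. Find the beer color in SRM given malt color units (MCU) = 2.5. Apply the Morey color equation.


SRM = 1.4922 · MCU^0.6859
SRM = 1.4922 · 2.5^0.6859

2.7975 SRM


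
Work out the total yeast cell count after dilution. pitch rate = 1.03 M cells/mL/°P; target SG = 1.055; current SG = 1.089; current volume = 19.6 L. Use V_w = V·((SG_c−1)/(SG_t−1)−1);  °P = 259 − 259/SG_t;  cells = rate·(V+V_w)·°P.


V_w = 19.6·((1.089−1)/(1.055−1)−1) = 12.1164
V_final = 19.6 + 12.1164 = 31.7164
°P = 259 − 259/1.055 = 13.5024
cells = 1.03·31.7164·13.5024

441.0934 billion cells


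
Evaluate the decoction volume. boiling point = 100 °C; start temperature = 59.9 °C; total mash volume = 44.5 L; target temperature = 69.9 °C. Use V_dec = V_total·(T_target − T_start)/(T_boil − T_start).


V_dec = 44.5·(69.9 − 59.9)/(100 − 59.9)

11.0973 L


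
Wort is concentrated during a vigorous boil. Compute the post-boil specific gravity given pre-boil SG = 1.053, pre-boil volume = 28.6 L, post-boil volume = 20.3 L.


SG_post = 1 + (SG_pre − 1)·V_pre/V_post
pts_pre = (1.053 − 1)·1000 = 53.0000
pts_post = 53.0000·28.6/20.3 = 74.6700
SG_post = 1 + 74.6700/1000

1.0747


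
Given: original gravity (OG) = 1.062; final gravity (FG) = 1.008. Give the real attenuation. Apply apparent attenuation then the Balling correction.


AA = (OG−FG)/(OG−1)·100;  RA = AA·0.8192
AA = (1.062 − 1.008)/(1.062 − 1)·100 = 87.0968
RA = 87.0968·0.8192

71.3497 %


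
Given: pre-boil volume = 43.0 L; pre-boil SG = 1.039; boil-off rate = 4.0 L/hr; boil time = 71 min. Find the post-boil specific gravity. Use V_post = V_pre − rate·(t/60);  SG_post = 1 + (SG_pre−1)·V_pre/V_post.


V_post = 43.0 − 4.0·(71/60) = 38.2667
SG_post = 1 + (1.039 − 1)·43.0/38.2667

1.0438


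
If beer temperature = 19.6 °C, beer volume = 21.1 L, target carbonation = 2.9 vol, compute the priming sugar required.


residual = 14.695·(0.01821 + 0.09011·e^(−0.04·T));  sugar = (target − residual)·4.0·V
residual = 14.695·(0.01821 + 0.09011·e^(−0.04·19.6)) = 0.8722
sugar = (2.9 − 0.8722)·4.0·21.1

171.1481 g


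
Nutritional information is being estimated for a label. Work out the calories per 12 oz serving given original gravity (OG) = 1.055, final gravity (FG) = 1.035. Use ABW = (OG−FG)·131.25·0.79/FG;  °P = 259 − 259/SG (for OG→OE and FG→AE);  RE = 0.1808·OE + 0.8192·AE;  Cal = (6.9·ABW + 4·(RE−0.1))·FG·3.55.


ABW = (1.055 − 1.035)·131.25·0.79/1.035 = 2.0036
OE = 259 − 259/1.055 = 13.5024 °P
AE = 259 − 259/1.035 = 8.7585 °P
RE = 0.1808·13.5024 + 0.8192·8.7585 = 9.6162 °P
Cal = (6.9·2.0036 + 4·(9.6162−0.1))·1.035·3.55

190.6554 kcal


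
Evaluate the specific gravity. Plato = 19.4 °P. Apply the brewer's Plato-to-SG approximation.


SG = 259/(259 − P)
SG = 259/(259 − 19.4)

1.0810


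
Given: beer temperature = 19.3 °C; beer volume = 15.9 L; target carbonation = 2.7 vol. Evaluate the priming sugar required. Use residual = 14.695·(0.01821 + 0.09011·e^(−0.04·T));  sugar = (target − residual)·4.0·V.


residual = 14.695·(0.01821 + 0.09011·e^(−0.04·19.3)) = 0.8795
sugar = (2.7 − 0.8795)·4.0·15.9

115.7852 g


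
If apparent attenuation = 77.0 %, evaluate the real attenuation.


RA = AA · 0.8192
RA = 77.0 · 0.8192

63.0784 %


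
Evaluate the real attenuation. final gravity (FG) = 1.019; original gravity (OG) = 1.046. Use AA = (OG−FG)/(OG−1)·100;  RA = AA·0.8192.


AA = (1.046 − 1.019)/(1.046 − 1)·100 = 58.6957
RA = 58.6957·0.8192

48.0835 %


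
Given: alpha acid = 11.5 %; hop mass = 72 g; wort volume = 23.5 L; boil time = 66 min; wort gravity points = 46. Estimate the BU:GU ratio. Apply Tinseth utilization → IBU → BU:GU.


U = 1.65·0.000125^(GP/1000)·(1−e^(−0.04t))/4.15;  IBU = (α/100)·m·U·1000/V;  BU:GU = IBU/GP
U = 1.65·0.000125^(46/1000)·(1−e^(−0.04·66))/4.15 = 0.2442
IBU = (11.5/100)·72·0.2442·1000/23.5 = 86.0405
BU:GU = 86.0405/46

1.8704


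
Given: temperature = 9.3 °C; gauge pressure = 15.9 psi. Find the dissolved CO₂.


vols = (P + 14.695)·(0.01821 + 0.09011·e^(−0.04·T))
vols = (15.9 + 14.695)·(0.01821 + 0.09011·e^(−0.04·9.3))

2.4576 volumes


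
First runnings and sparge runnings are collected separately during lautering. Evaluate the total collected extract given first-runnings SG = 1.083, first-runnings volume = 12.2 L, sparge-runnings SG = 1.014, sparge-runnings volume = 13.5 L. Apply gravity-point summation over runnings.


total = Σ (SG_i − 1)·1000·V_i
first = (1.083 − 1)·1000·12.2 = 1012.6000
sparge = (1.014 − 1)·1000·13.5 = 189.0000
total = 1012.6000 + 189.0000

1201.6000 gravity·L


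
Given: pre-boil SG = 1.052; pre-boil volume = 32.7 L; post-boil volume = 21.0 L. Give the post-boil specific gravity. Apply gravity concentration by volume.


SG_post = 1 + (SG_pre − 1)·V_pre/V_post
pts_pre = (1.052 − 1)·1000 = 52.0000
pts_post = 52.0000·32.7/21.0 = 80.9714
SG_post = 1 + 80.9714/1000

1.0810


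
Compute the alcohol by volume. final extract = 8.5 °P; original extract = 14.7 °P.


SG = 259/(259 − P);  ABV = (OG − FG)·131.25
OG = 259/(259 − 14.7) = 1.0602
FG = 259/(259 − 8.5) = 1.0339
ABV = (1.0602 − 1.0339)·131.25

3.4440 % ABV


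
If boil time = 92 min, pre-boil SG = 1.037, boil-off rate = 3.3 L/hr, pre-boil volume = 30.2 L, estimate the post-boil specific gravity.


V_post = V_pre − rate·(t/60);  SG_post = 1 + (SG_pre−1)·V_pre/V_post
V_post = 30.2 − 3.3·(92/60) = 25.1400
SG_post = 1 + (1.037 − 1)·30.2/25.1400

1.0444


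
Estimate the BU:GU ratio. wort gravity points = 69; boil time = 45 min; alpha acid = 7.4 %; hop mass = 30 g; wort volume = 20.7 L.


U = 1.65·0.000125^(GP/1000)·(1−e^(−0.04t))/4.15;  IBU = (α/100)·m·U·1000/V;  BU:GU = IBU/GP
U = 1.65·0.000125^(69/1000)·(1−e^(−0.04·45))/4.15 = 0.1785
IBU = (7.4/100)·30·0.1785·1000/20.7 = 19.1442
BU:GU = 19.1442/69

0.2775


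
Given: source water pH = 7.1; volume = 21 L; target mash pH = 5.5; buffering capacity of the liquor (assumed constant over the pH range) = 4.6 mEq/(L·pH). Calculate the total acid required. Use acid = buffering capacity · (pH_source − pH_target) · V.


acid = 4.6 · (7.1 − 5.5) · 21

154.5600 mEq


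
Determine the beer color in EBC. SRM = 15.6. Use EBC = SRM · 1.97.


EBC = 15.6 · 1.97

30.7320 EBC


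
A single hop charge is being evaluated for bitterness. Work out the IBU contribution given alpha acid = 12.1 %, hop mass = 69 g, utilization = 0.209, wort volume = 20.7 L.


IBU = (α/100)·mass·U·1000 / V
IBU = (12.1/100)·69·0.209·1000 / 20.7

84.2967 IBU


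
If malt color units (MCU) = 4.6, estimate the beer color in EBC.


SRM = 1.4922·MCU^0.6859;  EBC = SRM·1.97
SRM = 1.4922·4.6^0.6859 = 4.2502
EBC = 4.2502·1.97

8.3730 EBC


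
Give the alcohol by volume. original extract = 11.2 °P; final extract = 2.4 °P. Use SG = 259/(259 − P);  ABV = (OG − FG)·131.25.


OG = 259/(259 − 11.2) = 1.0452
FG = 259/(259 − 2.4) = 1.0094
ABV = (1.0452 − 1.0094)·131.25

4.7046 % ABV


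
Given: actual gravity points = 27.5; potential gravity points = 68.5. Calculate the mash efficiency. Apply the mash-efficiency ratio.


efficiency = actual / potential × 100
efficiency = 27.5 / 68.5 × 100

40.1460 %


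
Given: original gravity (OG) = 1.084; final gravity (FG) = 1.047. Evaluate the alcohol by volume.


ABV = (OG − FG) · 131.25
ABV = (1.084 − 1.047) · 131.25

4.8563 % ABV


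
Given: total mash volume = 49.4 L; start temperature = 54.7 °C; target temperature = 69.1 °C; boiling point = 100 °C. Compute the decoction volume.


V_dec = V_total·(T_target − T_start)/(T_boil − T_start)
V_dec = 49.4·(69.1 − 54.7)/(100 − 54.7)

15.7033 L


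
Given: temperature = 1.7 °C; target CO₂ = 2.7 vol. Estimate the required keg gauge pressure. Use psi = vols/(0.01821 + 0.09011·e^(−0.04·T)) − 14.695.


psi = 2.7/(0.01821 + 0.09011·e^(−0.04·1.7)) − 14.695

11.6732 psi


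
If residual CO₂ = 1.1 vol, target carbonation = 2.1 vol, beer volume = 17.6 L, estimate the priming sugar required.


sugar = (target − residual)·4.0·V
sugar = (2.1 − 1.1)·4.0·17.6

70.4000 g


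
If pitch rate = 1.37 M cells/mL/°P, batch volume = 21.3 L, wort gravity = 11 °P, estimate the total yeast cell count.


cells (billions) = rate · V_L · °P
cells = 1.37 · 21.3 · 11

320.9910 billion cells


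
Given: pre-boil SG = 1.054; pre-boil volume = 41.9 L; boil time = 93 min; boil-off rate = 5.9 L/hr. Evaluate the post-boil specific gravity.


V_post = V_pre − rate·(t/60);  SG_post = 1 + (SG_pre−1)·V_pre/V_post
V_post = 41.9 − 5.9·(93/60) = 32.7550
SG_post = 1 + (1.054 − 1)·41.9/32.7550

1.0691


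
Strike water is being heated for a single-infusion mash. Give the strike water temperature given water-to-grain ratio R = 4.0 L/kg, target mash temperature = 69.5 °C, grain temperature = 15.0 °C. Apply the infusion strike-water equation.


T_strike = (0.41/R)·(T_mash − T_grain) + T_mash
T_strike = (0.41/4.0)·(69.5 − 15.0) + 69.5

75.0863 °C


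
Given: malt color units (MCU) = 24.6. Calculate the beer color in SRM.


SRM = 1.4922 · MCU^0.6859
SRM = 1.4922 · 24.6^0.6859

13.4236 SRM


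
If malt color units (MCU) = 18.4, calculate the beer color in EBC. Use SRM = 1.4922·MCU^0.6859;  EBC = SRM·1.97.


SRM = 1.4922·18.4^0.6859 = 10.9993
EBC = 10.9993·1.97

21.6686 EBC


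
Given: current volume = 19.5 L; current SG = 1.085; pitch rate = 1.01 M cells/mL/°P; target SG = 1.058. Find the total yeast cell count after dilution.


V_w = V·((SG_c−1)/(SG_t−1)−1);  °P = 259 − 259/SG_t;  cells = rate·(V+V_w)·°P
V_w = 19.5·((1.085−1)/(1.058−1)−1) = 9.0776
V_final = 19.5 + 9.0776 = 28.5776
°P = 259 − 259/1.058 = 14.1985
cells = 1.01·28.5776·14.1985

409.8161 billion cells


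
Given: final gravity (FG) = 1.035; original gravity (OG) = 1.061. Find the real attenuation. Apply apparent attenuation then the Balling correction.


AA = (OG−FG)/(OG−1)·100;  RA = AA·0.8192
AA = (1.061 − 1.035)/(1.061 − 1)·100 = 42.6230
RA = 42.6230·0.8192

34.9167 %


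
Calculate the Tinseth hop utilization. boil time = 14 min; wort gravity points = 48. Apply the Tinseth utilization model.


U = 1.65·0.000125^(GP/1000) · (1 − e^(−0.04·t))/4.15
bigness = 1.65·0.000125^(48/1000) = 1.0719
boil_factor = (1 − e^(−0.04·14))/4.15 = 0.1033
U = 1.0719 · 0.1033

0.1107


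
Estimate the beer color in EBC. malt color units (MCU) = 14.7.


SRM = 1.4922·MCU^0.6859;  EBC = SRM·1.97
SRM = 1.4922·14.7^0.6859 = 9.4295
EBC = 9.4295·1.97

18.5762 EBC


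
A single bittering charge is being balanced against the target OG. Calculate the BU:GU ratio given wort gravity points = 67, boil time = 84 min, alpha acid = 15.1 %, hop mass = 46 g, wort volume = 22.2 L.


U = 1.65·0.000125^(GP/1000)·(1−e^(−0.04t))/4.15;  IBU = (α/100)·m·U·1000/V;  BU:GU = IBU/GP
U = 1.65·0.000125^(67/1000)·(1−e^(−0.04·84))/4.15 = 0.2102
IBU = (15.1/100)·46·0.2102·1000/22.2 = 65.7593
BU:GU = 65.7593/67

0.9815


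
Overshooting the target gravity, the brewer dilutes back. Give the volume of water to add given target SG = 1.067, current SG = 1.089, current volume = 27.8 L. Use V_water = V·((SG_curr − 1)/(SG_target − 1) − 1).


V_water = 27.8·((1.089 − 1)/(1.067 − 1) − 1)

9.1284 L


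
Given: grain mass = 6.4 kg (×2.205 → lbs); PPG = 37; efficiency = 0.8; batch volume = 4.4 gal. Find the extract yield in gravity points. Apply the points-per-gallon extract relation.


points = lbs × PPG × eff / vol
lbs = 6.4 × 2.205 = 14.1120
points = 14.1120 × 37 × 0.8 / 4.4

94.9353 points


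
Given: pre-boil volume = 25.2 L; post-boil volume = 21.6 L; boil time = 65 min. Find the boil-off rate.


rate = (V_pre − V_post) / (t_min/60)
rate = (25.2 − 21.6) / (65/60)

3.3231 L/hr


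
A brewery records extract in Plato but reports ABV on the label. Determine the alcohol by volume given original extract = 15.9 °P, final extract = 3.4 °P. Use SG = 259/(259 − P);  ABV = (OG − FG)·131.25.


OG = 259/(259 − 15.9) = 1.0654
FG = 259/(259 − 3.4) = 1.0133
ABV = (1.0654 − 1.0133)·131.25

6.8385 % ABV


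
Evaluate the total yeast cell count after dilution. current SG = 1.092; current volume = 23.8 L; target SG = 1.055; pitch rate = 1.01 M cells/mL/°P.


V_w = V·((SG_c−1)/(SG_t−1)−1);  °P = 259 − 259/SG_t;  cells = rate·(V+V_w)·°P
V_w = 23.8·((1.092−1)/(1.055−1)−1) = 16.0109
V_final = 23.8 + 16.0109 = 39.8109
°P = 259 − 259/1.055 = 13.5024
cells = 1.01·39.8109·13.5024

542.9170 billion cells


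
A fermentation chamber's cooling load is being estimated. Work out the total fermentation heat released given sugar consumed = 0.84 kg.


Q = m_sugar · 590 kJ/kg
Q = 0.84 · 590

495.6000 kJ


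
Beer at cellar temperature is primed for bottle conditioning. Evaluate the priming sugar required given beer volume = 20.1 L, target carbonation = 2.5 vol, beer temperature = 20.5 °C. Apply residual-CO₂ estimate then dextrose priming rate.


residual = 14.695·(0.01821 + 0.09011·e^(−0.04·T));  sugar = (target − residual)·4.0·V
residual = 14.695·(0.01821 + 0.09011·e^(−0.04·20.5)) = 0.8508
sugar = (2.5 − 0.8508)·4.0·20.1

132.5956 g


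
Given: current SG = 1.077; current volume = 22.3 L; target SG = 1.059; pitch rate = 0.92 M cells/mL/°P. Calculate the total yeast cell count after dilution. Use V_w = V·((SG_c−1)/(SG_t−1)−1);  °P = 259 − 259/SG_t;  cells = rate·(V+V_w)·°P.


V_w = 22.3·((1.077−1)/(1.059−1)−1) = 6.8034
V_final = 22.3 + 6.8034 = 29.1034
°P = 259 − 259/1.059 = 14.4297
cells = 0.92·29.1034·14.4297

386.3556 billion cells


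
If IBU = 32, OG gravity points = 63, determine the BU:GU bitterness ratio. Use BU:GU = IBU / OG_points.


BU:GU = 32 / 63

0.5079


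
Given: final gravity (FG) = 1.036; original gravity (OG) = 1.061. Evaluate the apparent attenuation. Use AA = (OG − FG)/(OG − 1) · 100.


AA = (1.061 − 1.036)/(1.061 − 1) · 100

40.9836 %


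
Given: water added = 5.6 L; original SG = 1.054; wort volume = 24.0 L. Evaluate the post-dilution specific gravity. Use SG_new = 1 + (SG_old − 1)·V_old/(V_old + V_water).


pts = (1.054 − 1)·1000·24.0/(24.0 + 5.6) = 43.7838
SG_new = 1 + 43.7838/1000

1.0438


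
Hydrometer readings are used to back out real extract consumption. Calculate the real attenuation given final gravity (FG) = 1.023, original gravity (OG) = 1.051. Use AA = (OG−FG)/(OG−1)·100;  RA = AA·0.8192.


AA = (1.051 − 1.023)/(1.051 − 1)·100 = 54.9020
RA = 54.9020·0.8192

44.9757 %


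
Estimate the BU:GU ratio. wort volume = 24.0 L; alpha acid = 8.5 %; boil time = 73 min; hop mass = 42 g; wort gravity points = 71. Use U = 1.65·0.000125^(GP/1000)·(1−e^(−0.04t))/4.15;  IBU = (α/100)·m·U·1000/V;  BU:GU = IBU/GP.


U = 1.65·0.000125^(71/1000)·(1−e^(−0.04·73))/4.15 = 0.1987
IBU = (8.5/100)·42·0.1987·1000/24.0 = 29.5594
BU:GU = 29.5594/71

0.4163


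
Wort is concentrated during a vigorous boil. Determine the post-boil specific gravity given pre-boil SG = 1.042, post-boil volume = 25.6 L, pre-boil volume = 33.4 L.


SG_post = 1 + (SG_pre − 1)·V_pre/V_post
pts_pre = (1.042 − 1)·1000 = 42.0000
pts_post = 42.0000·33.4/25.6 = 54.7969
SG_post = 1 + 54.7969/1000

1.0548


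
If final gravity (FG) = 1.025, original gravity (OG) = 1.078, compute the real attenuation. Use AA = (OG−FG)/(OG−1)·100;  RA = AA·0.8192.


AA = (1.078 − 1.025)/(1.078 − 1)·100 = 67.9487
RA = 67.9487·0.8192

55.6636 %


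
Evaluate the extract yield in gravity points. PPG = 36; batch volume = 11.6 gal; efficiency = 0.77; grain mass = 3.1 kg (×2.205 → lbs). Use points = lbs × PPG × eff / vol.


lbs = 3.1 × 2.205 = 6.8355
points = 6.8355 × 36 × 0.77 / 11.6

16.3345 points


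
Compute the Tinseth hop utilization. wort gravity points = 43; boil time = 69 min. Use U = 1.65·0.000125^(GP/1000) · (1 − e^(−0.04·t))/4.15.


bigness = 1.65·0.000125^(43/1000) = 1.1211
boil_factor = (1 − e^(−0.04·69))/4.15 = 0.2257
U = 1.1211 · 0.2257

0.2531


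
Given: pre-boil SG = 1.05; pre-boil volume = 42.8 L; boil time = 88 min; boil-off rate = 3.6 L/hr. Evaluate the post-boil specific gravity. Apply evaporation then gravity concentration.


V_post = V_pre − rate·(t/60);  SG_post = 1 + (SG_pre−1)·V_pre/V_post
V_post = 42.8 − 3.6·(88/60) = 37.5200
SG_post = 1 + (1.05 − 1)·42.8/37.5200

1.0570


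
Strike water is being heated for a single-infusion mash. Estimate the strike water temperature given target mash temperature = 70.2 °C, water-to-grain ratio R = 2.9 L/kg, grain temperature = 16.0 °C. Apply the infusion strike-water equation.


T_strike = (0.41/R)·(T_mash − T_grain) + T_mash
T_strike = (0.41/2.9)·(70.2 − 16.0) + 70.2

77.8628 °C


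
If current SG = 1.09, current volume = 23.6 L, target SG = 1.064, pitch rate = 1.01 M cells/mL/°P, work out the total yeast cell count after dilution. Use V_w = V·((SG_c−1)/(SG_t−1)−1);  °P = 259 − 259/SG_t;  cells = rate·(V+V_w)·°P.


V_w = 23.6·((1.09−1)/(1.064−1)−1) = 9.5875
V_final = 23.6 + 9.5875 = 33.1875
°P = 259 − 259/1.064 = 15.5789
cells = 1.01·33.1875·15.5789

522.1966 billion cells


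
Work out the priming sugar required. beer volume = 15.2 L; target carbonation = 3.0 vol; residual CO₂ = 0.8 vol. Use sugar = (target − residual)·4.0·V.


sugar = (3.0 − 0.8)·4.0·15.2

133.7600 g


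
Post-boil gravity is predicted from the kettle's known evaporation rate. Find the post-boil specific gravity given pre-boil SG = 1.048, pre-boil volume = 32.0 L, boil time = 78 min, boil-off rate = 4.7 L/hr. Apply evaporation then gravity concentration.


V_post = V_pre − rate·(t/60);  SG_post = 1 + (SG_pre−1)·V_pre/V_post
V_post = 32.0 − 4.7·(78/60) = 25.8900
SG_post = 1 + (1.048 − 1)·32.0/25.8900

1.0593


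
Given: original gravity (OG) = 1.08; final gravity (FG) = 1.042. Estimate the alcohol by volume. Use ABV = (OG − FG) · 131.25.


ABV = (1.08 − 1.042) · 131.25

4.9875 % ABV


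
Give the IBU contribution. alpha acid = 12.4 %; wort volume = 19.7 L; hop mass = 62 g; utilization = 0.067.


IBU = (α/100)·mass·U·1000 / V
IBU = (12.4/100)·62·0.067·1000 / 19.7

26.1470 IBU


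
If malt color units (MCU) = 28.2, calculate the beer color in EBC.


SRM = 1.4922·MCU^0.6859;  EBC = SRM·1.97
SRM = 1.4922·28.2^0.6859 = 14.7419
EBC = 14.7419·1.97

29.0415 EBC


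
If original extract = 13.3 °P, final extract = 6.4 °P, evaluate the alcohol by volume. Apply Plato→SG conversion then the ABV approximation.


SG = 259/(259 − P);  ABV = (OG − FG)·131.25
OG = 259/(259 − 13.3) = 1.0541
FG = 259/(259 − 6.4) = 1.0253
ABV = (1.0541 − 1.0253)·131.25

3.7793 % ABV


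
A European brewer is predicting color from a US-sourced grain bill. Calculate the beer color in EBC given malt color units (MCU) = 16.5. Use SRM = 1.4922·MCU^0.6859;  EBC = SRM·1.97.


SRM = 1.4922·16.5^0.6859 = 10.2070
EBC = 10.2070·1.97

20.1078 EBC


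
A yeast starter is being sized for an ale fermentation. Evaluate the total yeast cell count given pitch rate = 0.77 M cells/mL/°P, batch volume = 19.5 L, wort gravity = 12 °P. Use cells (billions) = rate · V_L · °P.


cells = 0.77 · 19.5 · 12

180.1800 billion cells


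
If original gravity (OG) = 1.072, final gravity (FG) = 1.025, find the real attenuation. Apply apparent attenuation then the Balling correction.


AA = (OG−FG)/(OG−1)·100;  RA = AA·0.8192
AA = (1.072 − 1.025)/(1.072 − 1)·100 = 65.2778
RA = 65.2778·0.8192

53.4756 %


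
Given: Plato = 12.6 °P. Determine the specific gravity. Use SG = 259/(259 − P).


SG = 259/(259 − 12.6)

1.0511


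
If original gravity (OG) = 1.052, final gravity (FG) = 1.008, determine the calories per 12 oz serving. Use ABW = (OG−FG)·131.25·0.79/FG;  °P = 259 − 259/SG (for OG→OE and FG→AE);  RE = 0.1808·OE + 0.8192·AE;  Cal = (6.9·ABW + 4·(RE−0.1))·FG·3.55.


ABW = (1.052 − 1.008)·131.25·0.79/1.008 = 4.5260
OE = 259 − 259/1.052 = 12.8023 °P
AE = 259 − 259/1.008 = 2.0556 °P
RE = 0.1808·12.8023 + 0.8192·2.0556 = 3.9986 °P
Cal = (6.9·4.5260 + 4·(3.9986−0.1))·1.008·3.55

167.5548 kcal


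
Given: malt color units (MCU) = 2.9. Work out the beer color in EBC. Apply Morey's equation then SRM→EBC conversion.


SRM = 1.4922·MCU^0.6859;  EBC = SRM·1.97
SRM = 1.4922·2.9^0.6859 = 3.0973
EBC = 3.0973·1.97

6.1017 EBC


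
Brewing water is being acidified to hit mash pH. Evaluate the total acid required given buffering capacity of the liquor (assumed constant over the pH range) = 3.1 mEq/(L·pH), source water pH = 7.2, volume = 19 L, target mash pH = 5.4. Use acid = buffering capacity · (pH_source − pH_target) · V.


acid = 3.1 · (7.2 − 5.4) · 19

106.0200 mEq


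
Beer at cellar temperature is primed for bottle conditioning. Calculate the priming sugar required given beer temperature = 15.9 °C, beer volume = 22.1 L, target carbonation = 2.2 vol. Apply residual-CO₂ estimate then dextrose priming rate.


residual = 14.695·(0.01821 + 0.09011·e^(−0.04·T));  sugar = (target − residual)·4.0·V
residual = 14.695·(0.01821 + 0.09011·e^(−0.04·15.9)) = 0.9686
sugar = (2.2 − 0.9686)·4.0·22.1

108.8542 g


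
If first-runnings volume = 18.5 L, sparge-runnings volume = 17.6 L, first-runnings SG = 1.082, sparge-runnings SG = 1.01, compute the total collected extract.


total = Σ (SG_i − 1)·1000·V_i
first = (1.082 − 1)·1000·18.5 = 1517.0000
sparge = (1.01 − 1)·1000·17.6 = 176.0000
total = 1517.0000 + 176.0000

1693.0000 gravity·L


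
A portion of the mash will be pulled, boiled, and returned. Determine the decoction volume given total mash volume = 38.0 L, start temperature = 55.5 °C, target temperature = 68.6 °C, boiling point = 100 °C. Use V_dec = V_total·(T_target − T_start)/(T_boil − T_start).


V_dec = 38.0·(68.6 − 55.5)/(100 − 55.5)

11.1865 L


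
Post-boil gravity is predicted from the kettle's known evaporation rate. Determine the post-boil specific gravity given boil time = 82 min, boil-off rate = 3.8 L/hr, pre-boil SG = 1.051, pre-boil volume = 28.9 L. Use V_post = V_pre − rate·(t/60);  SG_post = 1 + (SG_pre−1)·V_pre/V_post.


V_post = 28.9 − 3.8·(82/60) = 23.7067
SG_post = 1 + (1.051 − 1)·28.9/23.7067

1.0622


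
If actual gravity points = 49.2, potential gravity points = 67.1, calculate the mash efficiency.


efficiency = actual / potential × 100
efficiency = 49.2 / 67.1 × 100

73.3234 %


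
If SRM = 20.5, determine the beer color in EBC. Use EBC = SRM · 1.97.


EBC = 20.5 · 1.97

40.3850 EBC


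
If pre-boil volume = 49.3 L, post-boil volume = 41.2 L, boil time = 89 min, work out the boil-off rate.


rate = (V_pre − V_post) / (t_min/60)
rate = (49.3 − 41.2) / (89/60)

5.4607 L/hr


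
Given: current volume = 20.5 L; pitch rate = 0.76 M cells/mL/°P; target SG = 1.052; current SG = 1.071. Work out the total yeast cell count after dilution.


V_w = V·((SG_c−1)/(SG_t−1)−1);  °P = 259 − 259/SG_t;  cells = rate·(V+V_w)·°P
V_w = 20.5·((1.071−1)/(1.052−1)−1) = 7.4904
V_final = 20.5 + 7.4904 = 27.9904
°P = 259 − 259/1.052 = 12.8023
cells = 0.76·27.9904·12.8023

272.3390 billion cells


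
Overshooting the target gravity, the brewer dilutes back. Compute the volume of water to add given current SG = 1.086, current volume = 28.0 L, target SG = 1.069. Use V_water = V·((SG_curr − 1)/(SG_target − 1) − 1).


V_water = 28.0·((1.086 − 1)/(1.069 − 1) − 1)

6.8986 L


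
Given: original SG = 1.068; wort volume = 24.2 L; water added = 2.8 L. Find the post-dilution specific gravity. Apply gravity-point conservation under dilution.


SG_new = 1 + (SG_old − 1)·V_old/(V_old + V_water)
pts = (1.068 − 1)·1000·24.2/(24.2 + 2.8) = 60.9481
SG_new = 1 + 60.9481/1000

1.0609


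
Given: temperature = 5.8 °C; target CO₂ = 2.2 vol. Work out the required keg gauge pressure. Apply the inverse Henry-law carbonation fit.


psi = vols/(0.01821 + 0.09011·e^(−0.04·T)) − 14.695
psi = 2.2/(0.01821 + 0.09011·e^(−0.04·5.8)) − 14.695

9.8415 psi


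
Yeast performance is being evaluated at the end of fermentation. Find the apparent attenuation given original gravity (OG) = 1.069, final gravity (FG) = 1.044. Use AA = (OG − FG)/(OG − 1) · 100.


AA = (1.069 − 1.044)/(1.069 − 1) · 100

36.2319 %


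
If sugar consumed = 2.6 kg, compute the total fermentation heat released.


Q = m_sugar · 590 kJ/kg
Q = 2.6 · 590

1534.0000 kJ


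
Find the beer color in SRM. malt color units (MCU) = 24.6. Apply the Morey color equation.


SRM = 1.4922 · MCU^0.6859
SRM = 1.4922 · 24.6^0.6859

13.4236 SRM


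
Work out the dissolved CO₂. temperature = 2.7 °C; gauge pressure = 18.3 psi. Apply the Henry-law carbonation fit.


vols = (P + 14.695)·(0.01821 + 0.09011·e^(−0.04·T))
vols = (18.3 + 14.695)·(0.01821 + 0.09011·e^(−0.04·2.7))

3.2696 volumes


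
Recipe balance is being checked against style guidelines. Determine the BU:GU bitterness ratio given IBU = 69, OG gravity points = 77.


BU:GU = IBU / OG_points
BU:GU = 69 / 77

0.8961


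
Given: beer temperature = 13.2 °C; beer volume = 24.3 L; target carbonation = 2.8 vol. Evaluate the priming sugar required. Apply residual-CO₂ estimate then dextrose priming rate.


residual = 14.695·(0.01821 + 0.09011·e^(−0.04·T));  sugar = (target − residual)·4.0·V
residual = 14.695·(0.01821 + 0.09011·e^(−0.04·13.2)) = 1.0486
sugar = (2.8 − 1.0486)·4.0·24.3

170.2393 g


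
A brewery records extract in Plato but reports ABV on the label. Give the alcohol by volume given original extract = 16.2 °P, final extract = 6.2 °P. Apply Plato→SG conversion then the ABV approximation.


SG = 259/(259 − P);  ABV = (OG − FG)·131.25
OG = 259/(259 − 16.2) = 1.0667
FG = 259/(259 − 6.2) = 1.0245
ABV = (1.0667 − 1.0245)·131.25

5.5383 % ABV


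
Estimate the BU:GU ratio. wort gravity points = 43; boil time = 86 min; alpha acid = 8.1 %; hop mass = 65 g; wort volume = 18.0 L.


U = 1.65·0.000125^(GP/1000)·(1−e^(−0.04t))/4.15;  IBU = (α/100)·m·U·1000/V;  BU:GU = IBU/GP
U = 1.65·0.000125^(43/1000)·(1−e^(−0.04·86))/4.15 = 0.2615
IBU = (8.1/100)·65·0.2615·1000/18.0 = 76.4848
BU:GU = 76.4848/43

1.7787


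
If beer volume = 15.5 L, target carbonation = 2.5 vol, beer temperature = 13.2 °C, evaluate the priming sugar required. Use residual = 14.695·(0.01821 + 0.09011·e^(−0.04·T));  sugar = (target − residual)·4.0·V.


residual = 14.695·(0.01821 + 0.09011·e^(−0.04·13.2)) = 1.0486
sugar = (2.5 − 1.0486)·4.0·15.5

89.9888 g


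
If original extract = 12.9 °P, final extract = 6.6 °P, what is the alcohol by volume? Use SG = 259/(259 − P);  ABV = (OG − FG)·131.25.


OG = 259/(259 − 12.9) = 1.0524
FG = 259/(259 − 6.6) = 1.0261
ABV = (1.0524 − 1.0261)·131.25

3.4478 % ABV


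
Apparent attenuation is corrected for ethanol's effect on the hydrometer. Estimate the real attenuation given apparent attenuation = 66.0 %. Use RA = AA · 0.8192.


RA = 66.0 · 0.8192

54.0672 %


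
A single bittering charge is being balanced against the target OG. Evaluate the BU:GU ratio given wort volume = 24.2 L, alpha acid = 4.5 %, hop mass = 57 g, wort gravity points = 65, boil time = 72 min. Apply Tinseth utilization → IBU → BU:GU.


U = 1.65·0.000125^(GP/1000)·(1−e^(−0.04t))/4.15;  IBU = (α/100)·m·U·1000/V;  BU:GU = IBU/GP
U = 1.65·0.000125^(65/1000)·(1−e^(−0.04·72))/4.15 = 0.2092
IBU = (4.5/100)·57·0.2092·1000/24.2 = 22.1777
BU:GU = 22.1777/65

0.3412


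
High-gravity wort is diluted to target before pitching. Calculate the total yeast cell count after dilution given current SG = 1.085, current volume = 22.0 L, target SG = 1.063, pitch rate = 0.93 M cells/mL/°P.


V_w = V·((SG_c−1)/(SG_t−1)−1);  °P = 259 − 259/SG_t;  cells = rate·(V+V_w)·°P
V_w = 22.0·((1.085−1)/(1.063−1)−1) = 7.6825
V_final = 22.0 + 7.6825 = 29.6825
°P = 259 − 259/1.063 = 15.3500
cells = 0.93·29.6825·15.3500

423.7318 billion cells


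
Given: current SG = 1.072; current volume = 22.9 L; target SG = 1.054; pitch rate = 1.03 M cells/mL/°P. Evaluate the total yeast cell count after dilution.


V_w = V·((SG_c−1)/(SG_t−1)−1);  °P = 259 − 259/SG_t;  cells = rate·(V+V_w)·°P
V_w = 22.9·((1.072−1)/(1.054−1)−1) = 7.6333
V_final = 22.9 + 7.6333 = 30.5333
°P = 259 − 259/1.054 = 13.2694
cells = 1.03·30.5333·13.2694

417.3153 billion cells


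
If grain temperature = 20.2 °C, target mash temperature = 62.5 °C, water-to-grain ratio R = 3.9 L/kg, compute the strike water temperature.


T_strike = (0.41/R)·(T_mash − T_grain) + T_mash
T_strike = (0.41/3.9)·(62.5 − 20.2) + 62.5

66.9469 °C


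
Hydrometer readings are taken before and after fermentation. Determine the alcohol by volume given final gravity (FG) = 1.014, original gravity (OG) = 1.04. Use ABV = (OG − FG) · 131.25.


ABV = (1.04 − 1.014) · 131.25

3.4125 % ABV


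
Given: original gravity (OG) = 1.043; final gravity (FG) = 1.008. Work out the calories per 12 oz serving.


ABW = (OG−FG)·131.25·0.79/FG;  °P = 259 − 259/SG (for OG→OE and FG→AE);  RE = 0.1808·OE + 0.8192·AE;  Cal = (6.9·ABW + 4·(RE−0.1))·FG·3.55
ABW = (1.043 − 1.008)·131.25·0.79/1.008 = 3.6003
OE = 259 − 259/1.043 = 10.6779 °P
AE = 259 − 259/1.008 = 2.0556 °P
RE = 0.1808·10.6779 + 0.8192·2.0556 = 3.6145 °P
Cal = (6.9·3.6003 + 4·(3.6145−0.1))·1.008·3.55

139.1986 kcal


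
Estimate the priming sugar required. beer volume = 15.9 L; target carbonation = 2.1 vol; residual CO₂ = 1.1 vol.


sugar = (target − residual)·4.0·V
sugar = (2.1 − 1.1)·4.0·15.9

63.6000 g


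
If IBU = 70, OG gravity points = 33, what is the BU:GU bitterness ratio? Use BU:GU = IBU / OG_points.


BU:GU = 70 / 33

2.1212


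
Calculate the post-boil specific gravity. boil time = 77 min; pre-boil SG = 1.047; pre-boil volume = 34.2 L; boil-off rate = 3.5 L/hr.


V_post = V_pre − rate·(t/60);  SG_post = 1 + (SG_pre−1)·V_pre/V_post
V_post = 34.2 − 3.5·(77/60) = 29.7083
SG_post = 1 + (1.047 − 1)·34.2/29.7083

1.0541


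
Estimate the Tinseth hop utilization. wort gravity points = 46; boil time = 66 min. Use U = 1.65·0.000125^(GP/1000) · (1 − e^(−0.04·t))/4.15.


bigness = 1.65·0.000125^(46/1000) = 1.0913
boil_factor = (1 − e^(−0.04·66))/4.15 = 0.2238
U = 1.0913 · 0.2238

0.2442


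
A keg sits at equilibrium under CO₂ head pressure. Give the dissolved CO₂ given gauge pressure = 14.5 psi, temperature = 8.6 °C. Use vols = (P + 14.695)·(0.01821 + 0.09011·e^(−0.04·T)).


vols = (14.5 + 14.695)·(0.01821 + 0.09011·e^(−0.04·8.6))

2.3967 volumes


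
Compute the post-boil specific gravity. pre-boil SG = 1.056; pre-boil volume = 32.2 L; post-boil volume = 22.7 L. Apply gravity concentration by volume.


SG_post = 1 + (SG_pre − 1)·V_pre/V_post
pts_pre = (1.056 − 1)·1000 = 56.0000
pts_post = 56.0000·32.2/22.7 = 79.4361
SG_post = 1 + 79.4361/1000

1.0794


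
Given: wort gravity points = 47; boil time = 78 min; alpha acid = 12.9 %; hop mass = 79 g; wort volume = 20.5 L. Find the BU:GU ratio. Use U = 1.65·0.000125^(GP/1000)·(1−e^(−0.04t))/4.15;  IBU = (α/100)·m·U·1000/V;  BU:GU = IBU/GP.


U = 1.65·0.000125^(47/1000)·(1−e^(−0.04·78))/4.15 = 0.2491
IBU = (12.9/100)·79·0.2491·1000/20.5 = 123.8340
BU:GU = 123.8340/47

2.6348


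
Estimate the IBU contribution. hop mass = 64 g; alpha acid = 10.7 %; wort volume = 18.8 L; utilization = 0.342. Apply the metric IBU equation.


IBU = (α/100)·mass·U·1000 / V
IBU = (10.7/100)·64·0.342·1000 / 18.8

124.5753 IBU


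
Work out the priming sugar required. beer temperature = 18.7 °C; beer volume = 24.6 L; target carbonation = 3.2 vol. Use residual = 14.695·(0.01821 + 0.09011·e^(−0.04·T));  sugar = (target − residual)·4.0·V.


residual = 14.695·(0.01821 + 0.09011·e^(−0.04·18.7)) = 0.8943
sugar = (3.2 − 0.8943)·4.0·24.6

226.8769 g


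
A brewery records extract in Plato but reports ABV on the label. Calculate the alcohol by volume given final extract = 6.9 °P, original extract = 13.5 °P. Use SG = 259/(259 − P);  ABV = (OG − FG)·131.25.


OG = 259/(259 − 13.5) = 1.0550
FG = 259/(259 − 6.9) = 1.0274
ABV = (1.0550 − 1.0274)·131.25

3.6251 % ABV


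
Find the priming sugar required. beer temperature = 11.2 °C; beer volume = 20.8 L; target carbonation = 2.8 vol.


residual = 14.695·(0.01821 + 0.09011·e^(−0.04·T));  sugar = (target − residual)·4.0·V
residual = 14.695·(0.01821 + 0.09011·e^(−0.04·11.2)) = 1.1136
sugar = (2.8 − 1.1136)·4.0·20.8

140.3075 g


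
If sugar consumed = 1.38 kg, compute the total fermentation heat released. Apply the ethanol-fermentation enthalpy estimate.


Q = m_sugar · 590 kJ/kg
Q = 1.38 · 590

814.2000 kJ


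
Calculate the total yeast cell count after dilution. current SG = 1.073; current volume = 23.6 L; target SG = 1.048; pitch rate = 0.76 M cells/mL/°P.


V_w = V·((SG_c−1)/(SG_t−1)−1);  °P = 259 − 259/SG_t;  cells = rate·(V+V_w)·°P
V_w = 23.6·((1.073−1)/(1.048−1)−1) = 12.2917
V_final = 23.6 + 12.2917 = 35.8917
°P = 259 − 259/1.048 = 11.8626
cells = 0.76·35.8917·11.8626

323.5839 billion cells


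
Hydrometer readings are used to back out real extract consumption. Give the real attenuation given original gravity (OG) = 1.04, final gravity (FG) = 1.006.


AA = (OG−FG)/(OG−1)·100;  RA = AA·0.8192
AA = (1.04 − 1.006)/(1.04 − 1)·100 = 85.0000
RA = 85.0000·0.8192

69.6320 %


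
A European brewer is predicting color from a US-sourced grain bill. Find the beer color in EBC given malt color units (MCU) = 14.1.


SRM = 1.4922·MCU^0.6859;  EBC = SRM·1.97
SRM = 1.4922·14.1^0.6859 = 9.1638
EBC = 9.1638·1.97

18.0527 EBC


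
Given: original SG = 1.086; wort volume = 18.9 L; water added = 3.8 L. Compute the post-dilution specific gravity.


SG_new = 1 + (SG_old − 1)·V_old/(V_old + V_water)
pts = (1.086 − 1)·1000·18.9/(18.9 + 3.8) = 71.6035
SG_new = 1 + 71.6035/1000

1.0716


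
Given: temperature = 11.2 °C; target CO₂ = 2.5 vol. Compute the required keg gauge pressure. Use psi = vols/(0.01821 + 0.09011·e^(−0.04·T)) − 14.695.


psi = 2.5/(0.01821 + 0.09011·e^(−0.04·11.2)) − 14.695

18.2945 psi


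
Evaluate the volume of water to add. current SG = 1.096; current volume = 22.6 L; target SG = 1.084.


V_water = V·((SG_curr − 1)/(SG_target − 1) − 1)
V_water = 22.6·((1.096 − 1)/(1.084 − 1) − 1)

3.2286 L


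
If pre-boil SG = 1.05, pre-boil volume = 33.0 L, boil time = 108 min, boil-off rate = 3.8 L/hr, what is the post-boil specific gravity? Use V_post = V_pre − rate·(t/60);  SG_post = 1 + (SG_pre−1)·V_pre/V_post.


V_post = 33.0 − 3.8·(108/60) = 26.1600
SG_post = 1 + (1.05 − 1)·33.0/26.1600

1.0631


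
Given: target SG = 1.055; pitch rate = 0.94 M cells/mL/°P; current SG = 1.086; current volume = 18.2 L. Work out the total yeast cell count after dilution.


V_w = V·((SG_c−1)/(SG_t−1)−1);  °P = 259 − 259/SG_t;  cells = rate·(V+V_w)·°P
V_w = 18.2·((1.086−1)/(1.055−1)−1) = 10.2582
V_final = 18.2 + 10.2582 = 28.4582
°P = 259 − 259/1.055 = 13.5024
cells = 0.94·28.4582·13.5024

361.1977 billion cells


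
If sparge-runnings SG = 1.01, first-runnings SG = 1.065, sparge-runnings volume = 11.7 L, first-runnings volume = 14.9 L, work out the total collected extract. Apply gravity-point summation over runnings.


total = Σ (SG_i − 1)·1000·V_i
first = (1.065 − 1)·1000·14.9 = 968.5000
sparge = (1.01 − 1)·1000·11.7 = 117.0000
total = 968.5000 + 117.0000

1085.5000 gravity·L


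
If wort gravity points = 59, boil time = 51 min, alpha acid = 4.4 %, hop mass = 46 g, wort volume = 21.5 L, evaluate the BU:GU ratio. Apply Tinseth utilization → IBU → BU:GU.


U = 1.65·0.000125^(GP/1000)·(1−e^(−0.04t))/4.15;  IBU = (α/100)·m·U·1000/V;  BU:GU = IBU/GP
U = 1.65·0.000125^(59/1000)·(1−e^(−0.04·51))/4.15 = 0.2035
IBU = (4.4/100)·46·0.2035·1000/21.5 = 19.1615
BU:GU = 19.1615/59

0.3248


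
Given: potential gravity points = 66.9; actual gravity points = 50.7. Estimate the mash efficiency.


efficiency = actual / potential × 100
efficiency = 50.7 / 66.9 × 100

75.7848 %


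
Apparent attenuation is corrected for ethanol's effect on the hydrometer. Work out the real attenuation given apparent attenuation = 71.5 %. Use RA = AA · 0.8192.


RA = 71.5 · 0.8192

58.5728 %


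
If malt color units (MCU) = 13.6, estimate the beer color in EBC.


SRM = 1.4922·MCU^0.6859;  EBC = SRM·1.97
SRM = 1.4922·13.6^0.6859 = 8.9397
EBC = 8.9397·1.97

17.6111 EBC


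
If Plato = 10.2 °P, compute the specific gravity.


SG = 259/(259 − P)
SG = 259/(259 − 10.2)

1.0410


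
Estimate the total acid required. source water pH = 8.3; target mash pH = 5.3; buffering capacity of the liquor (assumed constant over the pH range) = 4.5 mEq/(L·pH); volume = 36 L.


acid = buffering capacity · (pH_source − pH_target) · V
acid = 4.5 · (8.3 − 5.3) · 36

486.0000 mEq


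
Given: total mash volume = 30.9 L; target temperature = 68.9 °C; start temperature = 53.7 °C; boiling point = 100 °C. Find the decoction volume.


V_dec = V_total·(T_target − T_start)/(T_boil − T_start)
V_dec = 30.9·(68.9 − 53.7)/(100 − 53.7)

10.1443 L


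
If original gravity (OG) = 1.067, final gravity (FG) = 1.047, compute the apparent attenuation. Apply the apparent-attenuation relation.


AA = (OG − FG)/(OG − 1) · 100
AA = (1.067 − 1.047)/(1.067 − 1) · 100

29.8507 %
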